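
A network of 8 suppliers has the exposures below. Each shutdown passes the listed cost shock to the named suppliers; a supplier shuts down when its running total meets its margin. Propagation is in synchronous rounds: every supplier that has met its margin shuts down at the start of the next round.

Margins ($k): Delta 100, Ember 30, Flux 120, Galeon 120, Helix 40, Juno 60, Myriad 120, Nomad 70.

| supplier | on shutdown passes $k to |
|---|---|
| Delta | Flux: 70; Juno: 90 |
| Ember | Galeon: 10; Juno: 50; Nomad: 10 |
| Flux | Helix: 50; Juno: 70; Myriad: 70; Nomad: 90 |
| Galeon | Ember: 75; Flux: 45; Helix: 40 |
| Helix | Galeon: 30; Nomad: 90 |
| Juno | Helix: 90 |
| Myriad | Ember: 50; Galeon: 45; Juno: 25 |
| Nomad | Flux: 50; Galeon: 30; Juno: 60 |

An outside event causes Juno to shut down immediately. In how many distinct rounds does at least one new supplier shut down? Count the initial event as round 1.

Round 1 — Juno shuts down (initial).
  Helix: +90 → 90 ≥ 40
Round 2 — Helix shuts down.
  Galeon: +30 → 30 < 120
  Nomad: +90 → 90 ≥ 70
Round 3 — Nomad shuts down.
  Flux: +50 → 50 < 120
  Galeon: +30 → 60 < 120
No further shutdowns.

3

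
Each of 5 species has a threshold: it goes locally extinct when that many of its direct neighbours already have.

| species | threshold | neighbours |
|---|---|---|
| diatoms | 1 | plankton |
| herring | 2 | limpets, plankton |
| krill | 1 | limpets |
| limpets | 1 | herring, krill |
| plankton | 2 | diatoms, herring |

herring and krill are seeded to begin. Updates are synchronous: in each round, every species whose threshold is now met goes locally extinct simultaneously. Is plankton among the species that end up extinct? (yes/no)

no

Round 1 — herring, krill go locally extinct (initial).
Round 2 — checking thresholds:
  limpets: 2 of 2 neighbours ≥ 1, goes locally extinct.
  plankton: 1 of 2 neighbours < 2, below threshold.
Round 3 — no new extinctions; cascade stops.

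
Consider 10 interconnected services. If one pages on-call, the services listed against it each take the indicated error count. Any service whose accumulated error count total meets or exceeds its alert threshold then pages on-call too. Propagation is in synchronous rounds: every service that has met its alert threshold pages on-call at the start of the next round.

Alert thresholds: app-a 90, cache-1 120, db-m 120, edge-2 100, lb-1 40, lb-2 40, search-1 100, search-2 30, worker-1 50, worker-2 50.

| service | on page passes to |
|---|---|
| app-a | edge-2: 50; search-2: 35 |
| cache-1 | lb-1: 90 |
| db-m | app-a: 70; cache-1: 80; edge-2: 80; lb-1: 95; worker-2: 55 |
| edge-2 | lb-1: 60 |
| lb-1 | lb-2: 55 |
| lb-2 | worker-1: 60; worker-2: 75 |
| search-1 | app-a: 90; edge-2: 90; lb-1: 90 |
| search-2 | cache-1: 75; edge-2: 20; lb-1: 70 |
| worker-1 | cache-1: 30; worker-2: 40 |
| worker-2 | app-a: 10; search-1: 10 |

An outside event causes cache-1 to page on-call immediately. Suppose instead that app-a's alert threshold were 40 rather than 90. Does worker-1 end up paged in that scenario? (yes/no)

yes

With app-a's alert threshold at 40:
Round 1 — cache-1 pages on-call (initial).
  lb-1: +90 → 90 ≥ 40
Round 2 — lb-1 pages on-call.
  lb-2: +55 → 55 ≥ 40
Round 3 — lb-2 pages on-call.
  worker-1: +60 → 60 ≥ 50
  worker-2: +75 → 75 ≥ 50
Round 4 — worker-1, worker-2 page on-call.
  app-a: +10 → 10 < 40
  search-1: +10 → 10 < 100
No further pages.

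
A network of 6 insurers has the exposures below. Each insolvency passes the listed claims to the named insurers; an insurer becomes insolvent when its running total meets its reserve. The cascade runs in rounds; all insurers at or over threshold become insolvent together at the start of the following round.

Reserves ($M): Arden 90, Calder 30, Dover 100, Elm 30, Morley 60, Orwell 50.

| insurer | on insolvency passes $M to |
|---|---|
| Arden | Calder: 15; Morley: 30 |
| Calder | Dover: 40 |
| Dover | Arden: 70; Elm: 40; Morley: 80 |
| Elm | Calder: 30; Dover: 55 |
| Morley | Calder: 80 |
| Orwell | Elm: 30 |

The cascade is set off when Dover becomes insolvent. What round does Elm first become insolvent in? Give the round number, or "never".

Round 1 — Dover becomes insolvent (initial).
  Arden: +70 → 70 < 90
  Elm: +40 → 40 ≥ 30
  Morley: +80 → 80 ≥ 60
Round 2 — Elm, Morley become insolvent.
  Calder: +30+80 → 110 ≥ 30
Round 3 — Calder becomes insolvent.
No further insolvencies.

2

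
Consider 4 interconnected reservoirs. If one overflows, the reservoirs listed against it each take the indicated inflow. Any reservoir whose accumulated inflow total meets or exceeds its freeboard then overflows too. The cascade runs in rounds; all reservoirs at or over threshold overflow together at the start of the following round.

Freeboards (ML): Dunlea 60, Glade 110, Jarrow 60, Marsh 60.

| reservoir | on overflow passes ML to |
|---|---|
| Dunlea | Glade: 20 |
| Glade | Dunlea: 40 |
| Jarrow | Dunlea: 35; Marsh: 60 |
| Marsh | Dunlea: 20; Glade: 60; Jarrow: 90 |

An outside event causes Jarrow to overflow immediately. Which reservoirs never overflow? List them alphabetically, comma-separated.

Round 1 — Jarrow overflows (initial).
  Dunlea: +35 → 35 < 60
  Marsh: +60 → 60 ≥ 60
Round 2 — Marsh overflows.
  Dunlea: +20 → 55 < 60
  Glade: +60 → 60 < 110
No further overflows.

Dunlea, Glade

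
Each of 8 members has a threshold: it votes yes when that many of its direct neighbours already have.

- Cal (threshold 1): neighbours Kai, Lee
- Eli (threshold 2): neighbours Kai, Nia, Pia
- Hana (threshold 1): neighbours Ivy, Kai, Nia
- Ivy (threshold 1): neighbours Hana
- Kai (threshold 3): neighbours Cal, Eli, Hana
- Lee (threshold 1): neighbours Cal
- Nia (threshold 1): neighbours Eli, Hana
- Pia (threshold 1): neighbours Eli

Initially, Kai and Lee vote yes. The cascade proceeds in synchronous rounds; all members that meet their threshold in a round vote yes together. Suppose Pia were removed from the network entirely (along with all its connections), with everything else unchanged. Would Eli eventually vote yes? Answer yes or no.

yes

With Pia removed:
Round 1 — Kai, Lee vote yes (initial).
Round 2 — checking thresholds:
  Cal: 2 of 2 neighbours ≥ 1, votes yes.
  Eli: 1 of 2 neighbours < 2, holds.
  Hana: 1 of 3 neighbours ≥ 1, votes yes.
Round 3 — checking thresholds:
  Eli: 1 of 2 neighbours < 2, holds.
  Ivy: 1 of 1 neighbours ≥ 1, votes yes.
  Nia: 1 of 2 neighbours ≥ 1, votes yes.
Round 4 — checking thresholds:
  Eli: 2 of 2 neighbours ≥ 2, votes yes.
Round 5 — no new yes votes; cascade stops.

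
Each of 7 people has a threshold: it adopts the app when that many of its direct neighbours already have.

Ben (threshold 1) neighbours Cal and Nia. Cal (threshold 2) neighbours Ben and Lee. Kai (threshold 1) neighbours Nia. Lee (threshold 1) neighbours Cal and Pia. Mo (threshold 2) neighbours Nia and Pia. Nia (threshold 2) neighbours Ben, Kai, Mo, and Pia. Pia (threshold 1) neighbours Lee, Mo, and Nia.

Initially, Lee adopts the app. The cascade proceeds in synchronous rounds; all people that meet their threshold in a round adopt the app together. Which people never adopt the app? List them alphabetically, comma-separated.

Round 1 — Lee adopts the app (initial).
Round 2 — checking thresholds:
  Cal: 1 of 2 neighbours < 2, below threshold.
  Pia: 1 of 3 neighbours ≥ 1, adopts the app.
Round 3 — no new adoptions; cascade stops.

Ben, Cal, Kai, Mo, Nia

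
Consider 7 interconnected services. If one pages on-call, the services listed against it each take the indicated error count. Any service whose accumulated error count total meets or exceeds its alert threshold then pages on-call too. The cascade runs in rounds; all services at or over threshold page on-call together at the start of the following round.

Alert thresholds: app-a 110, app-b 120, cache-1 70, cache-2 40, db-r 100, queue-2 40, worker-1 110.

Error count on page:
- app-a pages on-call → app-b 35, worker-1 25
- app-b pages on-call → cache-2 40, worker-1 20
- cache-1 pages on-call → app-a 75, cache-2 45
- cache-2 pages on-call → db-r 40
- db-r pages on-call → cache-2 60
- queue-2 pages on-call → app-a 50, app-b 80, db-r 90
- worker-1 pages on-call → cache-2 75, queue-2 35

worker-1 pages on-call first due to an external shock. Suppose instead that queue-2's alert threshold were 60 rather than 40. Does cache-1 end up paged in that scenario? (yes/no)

With queue-2's alert threshold at 60:
Round 1 — worker-1 pages on-call (initial).
  cache-2: +75 → 75 ≥ 40
  queue-2: +35 → 35 < 60
Round 2 — cache-2 pages on-call.
  db-r: +40 → 40 < 100
No further pages.

no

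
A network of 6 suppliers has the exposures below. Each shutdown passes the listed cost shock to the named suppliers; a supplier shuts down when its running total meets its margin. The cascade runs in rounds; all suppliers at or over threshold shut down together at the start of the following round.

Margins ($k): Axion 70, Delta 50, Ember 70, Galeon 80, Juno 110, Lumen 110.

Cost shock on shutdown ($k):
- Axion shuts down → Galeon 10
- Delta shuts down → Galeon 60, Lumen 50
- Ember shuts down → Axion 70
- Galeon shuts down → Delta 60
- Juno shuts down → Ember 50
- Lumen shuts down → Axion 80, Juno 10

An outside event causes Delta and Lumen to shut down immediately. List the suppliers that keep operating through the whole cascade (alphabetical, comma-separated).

Ember, Galeon, Juno

Round 1 — Delta, Lumen shut down (initial).
  Axion: +80 → 80 ≥ 70
  Galeon: +60 → 60 < 80
  Juno: +10 → 10 < 110
Round 2 — Axion shuts down.
  Galeon: +10 → 70 < 80
No further shutdowns.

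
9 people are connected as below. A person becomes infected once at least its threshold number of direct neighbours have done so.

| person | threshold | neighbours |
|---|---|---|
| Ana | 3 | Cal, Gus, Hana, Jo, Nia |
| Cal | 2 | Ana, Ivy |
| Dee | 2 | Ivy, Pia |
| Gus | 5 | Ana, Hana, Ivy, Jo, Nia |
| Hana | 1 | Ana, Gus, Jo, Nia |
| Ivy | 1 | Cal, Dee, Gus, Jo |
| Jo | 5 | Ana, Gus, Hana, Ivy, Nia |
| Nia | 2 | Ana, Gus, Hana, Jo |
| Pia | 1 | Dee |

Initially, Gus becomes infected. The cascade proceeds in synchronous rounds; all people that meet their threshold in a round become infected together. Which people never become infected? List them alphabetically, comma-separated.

Dee, Pia

Round 1 — Gus becomes infected (initial).
Round 2 — checking thresholds:
  Ana: 1 of 5 neighbours < 3, holds.
  Hana: 1 of 4 neighbours ≥ 1, becomes infected.
  Ivy: 1 of 4 neighbours ≥ 1, becomes infected.
  Jo: 1 of 5 neighbours < 5, holds.
  Nia: 1 of 4 neighbours < 2, holds.
Round 3 — checking thresholds:
  Ana: 2 of 5 neighbours < 3, holds.
  Cal: 1 of 2 neighbours < 2, holds.
  Dee: 1 of 2 neighbours < 2, holds.
  Jo: 3 of 5 neighbours < 5, holds.
  Nia: 2 of 4 neighbours ≥ 2, becomes infected.
Round 4 — checking thresholds:
  Ana: 3 of 5 neighbours ≥ 3, becomes infected.
  Cal: 1 of 2 neighbours < 2, holds.
  Dee: 1 of 2 neighbours < 2, holds.
  Jo: 4 of 5 neighbours < 5, holds.
Round 5 — checking thresholds:
  Cal: 2 of 2 neighbours ≥ 2, becomes infected.
  Dee: 1 of 2 neighbours < 2, holds.
  Jo: 5 of 5 neighbours ≥ 5, becomes infected.
Round 6 — no new infections; cascade stops.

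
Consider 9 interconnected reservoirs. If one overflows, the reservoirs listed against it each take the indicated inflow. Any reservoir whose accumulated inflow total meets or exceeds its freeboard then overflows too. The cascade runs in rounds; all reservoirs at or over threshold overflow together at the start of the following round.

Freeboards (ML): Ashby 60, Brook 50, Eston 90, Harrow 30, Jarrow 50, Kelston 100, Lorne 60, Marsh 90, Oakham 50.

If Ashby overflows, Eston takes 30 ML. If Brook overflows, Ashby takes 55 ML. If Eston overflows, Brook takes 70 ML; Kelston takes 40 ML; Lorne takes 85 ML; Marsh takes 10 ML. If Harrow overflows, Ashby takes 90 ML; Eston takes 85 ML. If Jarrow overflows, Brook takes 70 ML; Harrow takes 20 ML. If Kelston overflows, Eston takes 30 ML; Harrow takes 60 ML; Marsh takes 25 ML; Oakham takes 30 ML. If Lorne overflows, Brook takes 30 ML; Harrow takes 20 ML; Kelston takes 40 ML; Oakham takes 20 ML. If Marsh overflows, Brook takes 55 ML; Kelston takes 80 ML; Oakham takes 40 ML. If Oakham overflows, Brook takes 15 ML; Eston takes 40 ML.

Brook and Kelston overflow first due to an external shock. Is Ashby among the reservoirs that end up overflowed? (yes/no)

Round 1 — Brook, Kelston overflow (initial).
  Ashby: +55 → 55 < 60
  Eston: +30 → 30 < 90
  Harrow: +60 → 60 ≥ 30
  Marsh: +25 → 25 < 90
  Oakham: +30 → 30 < 50
Round 2 — Harrow overflows.
  Ashby: +90 → 145 ≥ 60
  Eston: +85 → 115 ≥ 90
Round 3 — Ashby, Eston overflow.
  Lorne: +85 → 85 ≥ 60
  Marsh: +10 → 35 < 90
Round 4 — Lorne overflows.
  Oakham: +20 → 50 ≥ 50
Round 5 — Oakham overflows.
No further overflows.

yes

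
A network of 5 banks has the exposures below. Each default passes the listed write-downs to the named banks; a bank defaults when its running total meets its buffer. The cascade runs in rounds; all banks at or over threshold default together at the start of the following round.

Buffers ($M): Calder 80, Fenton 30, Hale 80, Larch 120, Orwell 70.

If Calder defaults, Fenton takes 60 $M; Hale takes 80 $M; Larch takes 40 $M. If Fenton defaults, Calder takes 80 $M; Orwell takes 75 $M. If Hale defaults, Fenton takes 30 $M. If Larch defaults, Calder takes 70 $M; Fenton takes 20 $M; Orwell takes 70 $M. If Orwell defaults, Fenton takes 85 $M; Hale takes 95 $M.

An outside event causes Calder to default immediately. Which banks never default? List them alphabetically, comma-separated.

Round 1 — Calder defaults (initial).
  Fenton: +60 → 60 ≥ 30
  Hale: +80 → 80 ≥ 80
  Larch: +40 → 40 < 120
Round 2 — Fenton, Hale default.
  Orwell: +75 → 75 ≥ 70
Round 3 — Orwell defaults.
No further defaults.

Larch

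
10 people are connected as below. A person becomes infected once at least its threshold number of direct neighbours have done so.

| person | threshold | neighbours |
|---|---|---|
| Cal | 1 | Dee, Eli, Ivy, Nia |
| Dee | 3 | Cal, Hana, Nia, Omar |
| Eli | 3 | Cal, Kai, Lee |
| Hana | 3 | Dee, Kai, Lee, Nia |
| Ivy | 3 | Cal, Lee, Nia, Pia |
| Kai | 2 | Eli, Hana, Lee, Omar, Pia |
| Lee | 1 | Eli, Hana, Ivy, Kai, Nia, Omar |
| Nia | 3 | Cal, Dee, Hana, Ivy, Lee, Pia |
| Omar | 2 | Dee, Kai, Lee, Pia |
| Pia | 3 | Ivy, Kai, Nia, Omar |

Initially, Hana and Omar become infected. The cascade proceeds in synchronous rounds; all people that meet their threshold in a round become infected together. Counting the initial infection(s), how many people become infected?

4

Round 1 — Hana, Omar become infected (initial).
Round 2 — checking thresholds:
  Dee: 2 of 4 neighbours < 3, below threshold.
  Kai: 2 of 5 neighbours ≥ 2, becomes infected.
  Lee: 2 of 6 neighbours ≥ 1, becomes infected.
  Nia: 1 of 6 neighbours < 3, below threshold.
  Pia: 1 of 4 neighbours < 3, below threshold.
Round 3 — no new infections; cascade stops.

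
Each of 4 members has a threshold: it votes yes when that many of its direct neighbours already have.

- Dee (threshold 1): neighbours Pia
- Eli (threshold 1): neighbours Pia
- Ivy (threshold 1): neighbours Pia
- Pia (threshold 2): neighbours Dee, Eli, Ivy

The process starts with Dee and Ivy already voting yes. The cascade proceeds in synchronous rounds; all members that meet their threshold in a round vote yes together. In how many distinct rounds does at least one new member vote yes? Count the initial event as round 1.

Round 1 — Dee, Ivy vote yes (initial).
Round 2 — checking thresholds:
  Pia: 2 of 3 neighbours ≥ 2, votes yes.
Round 3 — checking thresholds:
  Eli: 1 of 1 neighbours ≥ 1, votes yes.
Round 4 — no new yes votes; cascade stops.

3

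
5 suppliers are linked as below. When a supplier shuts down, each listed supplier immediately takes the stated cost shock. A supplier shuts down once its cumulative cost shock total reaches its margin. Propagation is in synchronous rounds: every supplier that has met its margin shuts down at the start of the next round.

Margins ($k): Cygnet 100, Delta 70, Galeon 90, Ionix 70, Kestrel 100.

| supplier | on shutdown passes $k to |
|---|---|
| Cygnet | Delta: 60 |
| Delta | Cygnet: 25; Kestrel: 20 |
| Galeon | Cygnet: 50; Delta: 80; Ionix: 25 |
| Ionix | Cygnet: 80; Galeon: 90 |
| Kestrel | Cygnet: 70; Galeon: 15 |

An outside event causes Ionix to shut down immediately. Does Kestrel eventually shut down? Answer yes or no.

no

Round 1 — Ionix shuts down (initial).
  Cygnet: +80 → 80 < 100
  Galeon: +90 → 90 ≥ 90
Round 2 — Galeon shuts down.
  Cygnet: +50 → 130 ≥ 100
  Delta: +80 → 80 ≥ 70
Round 3 — Cygnet, Delta shut down.
  Kestrel: +20 → 20 < 100
No further shutdowns.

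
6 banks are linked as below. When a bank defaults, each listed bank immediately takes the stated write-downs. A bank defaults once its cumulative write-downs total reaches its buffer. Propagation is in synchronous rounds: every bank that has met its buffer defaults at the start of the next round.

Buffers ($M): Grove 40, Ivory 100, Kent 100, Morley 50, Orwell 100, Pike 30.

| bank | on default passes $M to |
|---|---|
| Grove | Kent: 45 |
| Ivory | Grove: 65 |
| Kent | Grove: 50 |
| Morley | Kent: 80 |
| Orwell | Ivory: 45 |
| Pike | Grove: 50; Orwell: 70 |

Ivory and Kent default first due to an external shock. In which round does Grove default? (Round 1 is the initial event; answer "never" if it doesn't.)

2

Round 1 — Ivory, Kent default (initial).
  Grove: +65+50 → 115 ≥ 40
Round 2 — Grove defaults.
No further defaults.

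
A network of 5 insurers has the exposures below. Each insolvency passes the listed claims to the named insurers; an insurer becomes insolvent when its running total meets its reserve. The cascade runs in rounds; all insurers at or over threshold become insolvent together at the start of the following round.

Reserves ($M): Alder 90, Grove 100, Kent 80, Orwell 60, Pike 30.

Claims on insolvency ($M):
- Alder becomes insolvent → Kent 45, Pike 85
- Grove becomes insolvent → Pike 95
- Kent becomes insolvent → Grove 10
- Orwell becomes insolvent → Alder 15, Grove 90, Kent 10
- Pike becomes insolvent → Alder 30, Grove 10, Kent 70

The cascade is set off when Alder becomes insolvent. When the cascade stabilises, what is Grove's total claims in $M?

20

Round 1 — Alder becomes insolvent (initial).
  Kent: +45 → 45 < 80
  Pike: +85 → 85 ≥ 30
Round 2 — Pike becomes insolvent.
  Grove: +10 → 10 < 100
  Kent: +70 → 115 ≥ 80
Round 3 — Kent becomes insolvent.
  Grove: +10 → 20 < 100
No further insolvencies.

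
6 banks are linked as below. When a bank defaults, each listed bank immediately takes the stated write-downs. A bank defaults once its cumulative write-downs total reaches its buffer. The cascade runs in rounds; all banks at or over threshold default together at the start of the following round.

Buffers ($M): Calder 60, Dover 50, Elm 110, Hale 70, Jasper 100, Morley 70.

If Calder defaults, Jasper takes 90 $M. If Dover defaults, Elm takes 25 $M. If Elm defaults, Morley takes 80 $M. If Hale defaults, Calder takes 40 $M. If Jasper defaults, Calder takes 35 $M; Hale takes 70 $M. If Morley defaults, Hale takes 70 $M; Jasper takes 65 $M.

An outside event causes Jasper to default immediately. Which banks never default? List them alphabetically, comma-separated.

Round 1 — Jasper defaults (initial).
  Calder: +35 → 35 < 60
  Hale: +70 → 70 ≥ 70
Round 2 — Hale defaults.
  Calder: +40 → 75 ≥ 60
Round 3 — Calder defaults.
No further defaults.

Dover, Elm, Morley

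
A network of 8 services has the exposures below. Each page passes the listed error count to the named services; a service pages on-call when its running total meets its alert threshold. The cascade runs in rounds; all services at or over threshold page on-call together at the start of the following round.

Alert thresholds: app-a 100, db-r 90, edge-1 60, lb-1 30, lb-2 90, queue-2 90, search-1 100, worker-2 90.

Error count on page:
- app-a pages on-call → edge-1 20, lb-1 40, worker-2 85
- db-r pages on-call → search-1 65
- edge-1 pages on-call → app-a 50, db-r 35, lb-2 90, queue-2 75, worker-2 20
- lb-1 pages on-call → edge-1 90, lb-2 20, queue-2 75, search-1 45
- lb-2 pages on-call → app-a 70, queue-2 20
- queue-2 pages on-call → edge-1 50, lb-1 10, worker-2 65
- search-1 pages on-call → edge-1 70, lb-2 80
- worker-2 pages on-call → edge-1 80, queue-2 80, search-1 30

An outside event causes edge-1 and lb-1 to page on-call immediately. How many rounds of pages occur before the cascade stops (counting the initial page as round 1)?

Round 1 — edge-1, lb-1 page on-call (initial).
  app-a: +50 → 50 < 100
  db-r: +35 → 35 < 90
  lb-2: +90+20 → 110 ≥ 90
  queue-2: +75+75 → 150 ≥ 90
  search-1: +45 → 45 < 100
  worker-2: +20 → 20 < 90
Round 2 — lb-2, queue-2 page on-call.
  app-a: +70 → 120 ≥ 100
  worker-2: +65 → 85 < 90
Round 3 — app-a pages on-call.
  worker-2: +85 → 170 ≥ 90
Round 4 — worker-2 pages on-call.
  search-1: +30 → 75 < 100
No further pages.

4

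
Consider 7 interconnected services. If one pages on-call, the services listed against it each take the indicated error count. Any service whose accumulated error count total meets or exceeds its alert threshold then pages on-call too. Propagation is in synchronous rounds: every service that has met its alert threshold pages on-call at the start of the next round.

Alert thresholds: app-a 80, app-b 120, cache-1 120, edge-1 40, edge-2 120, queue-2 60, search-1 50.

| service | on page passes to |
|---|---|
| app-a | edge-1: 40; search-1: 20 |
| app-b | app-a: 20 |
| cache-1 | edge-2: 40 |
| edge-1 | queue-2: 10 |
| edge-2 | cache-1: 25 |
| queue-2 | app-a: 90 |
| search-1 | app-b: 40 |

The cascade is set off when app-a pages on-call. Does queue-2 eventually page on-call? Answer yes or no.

Round 1 — app-a pages on-call (initial).
  edge-1: +40 → 40 ≥ 40
  search-1: +20 → 20 < 50
Round 2 — edge-1 pages on-call.
  queue-2: +10 → 10 < 60
No further pages.

no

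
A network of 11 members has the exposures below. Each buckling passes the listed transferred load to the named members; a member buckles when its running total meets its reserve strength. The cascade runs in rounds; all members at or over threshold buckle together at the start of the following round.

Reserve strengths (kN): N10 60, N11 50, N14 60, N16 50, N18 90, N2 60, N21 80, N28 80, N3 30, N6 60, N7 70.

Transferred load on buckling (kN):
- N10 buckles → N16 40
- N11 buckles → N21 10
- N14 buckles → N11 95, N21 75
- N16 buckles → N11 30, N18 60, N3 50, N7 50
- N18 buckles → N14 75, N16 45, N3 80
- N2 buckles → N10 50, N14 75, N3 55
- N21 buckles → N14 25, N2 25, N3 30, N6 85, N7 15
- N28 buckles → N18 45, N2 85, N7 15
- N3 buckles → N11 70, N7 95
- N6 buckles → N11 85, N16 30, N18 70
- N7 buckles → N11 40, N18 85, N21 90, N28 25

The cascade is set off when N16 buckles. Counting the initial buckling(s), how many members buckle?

8

Round 1 — N16 buckles (initial).
  N11: +30 → 30 < 50
  N18: +60 → 60 < 90
  N3: +50 → 50 ≥ 30
  N7: +50 → 50 < 70
Round 2 — N3 buckles.
  N11: +70 → 100 ≥ 50
  N7: +95 → 145 ≥ 70
Round 3 — N11, N7 buckle.
  N18: +85 → 145 ≥ 90
  N21: +10+90 → 100 ≥ 80
  N28: +25 → 25 < 80
Round 4 — N18, N21 buckle.
  N14: +75+25 → 100 ≥ 60
  N2: +25 → 25 < 60
  N6: +85 → 85 ≥ 60
Round 5 — N14, N6 buckle.
No further bucklings.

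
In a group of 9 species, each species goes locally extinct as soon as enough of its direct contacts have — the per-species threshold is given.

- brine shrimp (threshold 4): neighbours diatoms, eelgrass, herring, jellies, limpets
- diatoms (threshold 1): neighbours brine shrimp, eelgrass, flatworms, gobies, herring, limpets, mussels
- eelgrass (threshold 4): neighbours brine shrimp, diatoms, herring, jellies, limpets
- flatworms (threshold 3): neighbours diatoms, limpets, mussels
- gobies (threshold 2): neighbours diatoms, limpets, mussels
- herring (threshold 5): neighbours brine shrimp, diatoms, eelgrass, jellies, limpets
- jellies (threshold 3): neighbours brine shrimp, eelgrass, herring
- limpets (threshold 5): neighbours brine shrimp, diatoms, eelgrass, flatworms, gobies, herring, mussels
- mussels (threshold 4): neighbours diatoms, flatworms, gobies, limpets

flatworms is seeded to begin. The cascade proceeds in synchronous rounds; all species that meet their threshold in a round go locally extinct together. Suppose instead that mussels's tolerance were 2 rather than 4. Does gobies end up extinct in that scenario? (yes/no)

With mussels's tolerance at 2:
Round 1 — flatworms goes locally extinct (initial).
Round 2 — checking thresholds:
  diatoms: 1 of 7 neighbours ≥ 1, goes locally extinct.
  limpets: 1 of 7 neighbours < 5, below threshold.
  mussels: 1 of 4 neighbours < 2, below threshold.
Round 3 — checking thresholds:
  brine shrimp: 1 of 5 neighbours < 4, below threshold.
  eelgrass: 1 of 5 neighbours < 4, below threshold.
  gobies: 1 of 3 neighbours < 2, below threshold.
  herring: 1 of 5 neighbours < 5, below threshold.
  limpets: 2 of 7 neighbours < 5, below threshold.
  mussels: 2 of 4 neighbours ≥ 2, goes locally extinct.
Round 4 — checking thresholds:
  brine shrimp: 1 of 5 neighbours < 4, below threshold.
  eelgrass: 1 of 5 neighbours < 4, below threshold.
  gobies: 2 of 3 neighbours ≥ 2, goes locally extinct.
  herring: 1 of 5 neighbours < 5, below threshold.
  limpets: 3 of 7 neighbours < 5, below threshold.
Round 5 — no new extinctions; cascade stops.

yes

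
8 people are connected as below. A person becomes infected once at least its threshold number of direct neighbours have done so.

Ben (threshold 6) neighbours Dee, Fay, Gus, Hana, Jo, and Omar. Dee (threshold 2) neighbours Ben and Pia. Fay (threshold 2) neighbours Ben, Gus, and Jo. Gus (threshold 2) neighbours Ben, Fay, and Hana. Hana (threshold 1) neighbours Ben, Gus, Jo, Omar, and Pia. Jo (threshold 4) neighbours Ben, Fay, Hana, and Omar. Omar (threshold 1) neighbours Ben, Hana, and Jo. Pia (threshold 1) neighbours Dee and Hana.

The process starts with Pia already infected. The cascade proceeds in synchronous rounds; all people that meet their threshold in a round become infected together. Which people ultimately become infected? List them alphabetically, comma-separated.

Round 1 — Pia becomes infected (initial).
Round 2 — checking thresholds:
  Dee: 1 of 2 neighbours < 2, holds.
  Hana: 1 of 5 neighbours ≥ 1, becomes infected.
Round 3 — checking thresholds:
  Ben: 1 of 6 neighbours < 6, holds.
  Dee: 1 of 2 neighbours < 2, holds.
  Gus: 1 of 3 neighbours < 2, holds.
  Jo: 1 of 4 neighbours < 4, holds.
  Omar: 1 of 3 neighbours ≥ 1, becomes infected.
Round 4 — no new infections; cascade stops.

Hana, Omar, Pia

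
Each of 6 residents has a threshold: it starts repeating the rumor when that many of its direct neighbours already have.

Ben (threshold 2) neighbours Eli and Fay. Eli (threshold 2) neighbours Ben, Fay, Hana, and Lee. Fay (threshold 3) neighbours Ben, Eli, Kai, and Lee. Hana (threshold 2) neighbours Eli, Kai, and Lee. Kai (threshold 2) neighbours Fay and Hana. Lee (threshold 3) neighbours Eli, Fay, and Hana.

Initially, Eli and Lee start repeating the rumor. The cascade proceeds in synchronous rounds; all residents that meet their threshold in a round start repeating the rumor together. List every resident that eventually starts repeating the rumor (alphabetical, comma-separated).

Round 1 — Eli, Lee start repeating the rumor (initial).
Round 2 — checking thresholds:
  Ben: 1 of 2 neighbours < 2, not yet.
  Fay: 2 of 4 neighbours < 3, not yet.
  Hana: 2 of 3 neighbours ≥ 2, starts repeating the rumor.
Round 3 — no new spreads; cascade stops.

Eli, Hana, Lee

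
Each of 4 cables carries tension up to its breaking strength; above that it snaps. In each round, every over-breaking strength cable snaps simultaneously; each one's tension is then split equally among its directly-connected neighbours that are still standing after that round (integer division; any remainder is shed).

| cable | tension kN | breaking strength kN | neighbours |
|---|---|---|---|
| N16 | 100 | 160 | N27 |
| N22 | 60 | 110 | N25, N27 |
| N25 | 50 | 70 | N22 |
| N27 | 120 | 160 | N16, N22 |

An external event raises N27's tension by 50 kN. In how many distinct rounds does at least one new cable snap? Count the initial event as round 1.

3

Round 1 — N27 at 170 > 160. N27 snaps.
  N27 sheds 170 kN to N16, N22: 85 each.
    N16: 100+85 = 185 > 160
    N22: 60+85 = 145 > 110
Round 2 — N16, N22 snap.
  N16 sheds 185 kN: no online neighbours, lost.
  N22 sheds 145 kN to N25: 145 each.
    N25: 50+145 = 195 > 70
Round 3 — N25 snaps.
  N25 sheds 195 kN: no online neighbours, lost.
No further breaks.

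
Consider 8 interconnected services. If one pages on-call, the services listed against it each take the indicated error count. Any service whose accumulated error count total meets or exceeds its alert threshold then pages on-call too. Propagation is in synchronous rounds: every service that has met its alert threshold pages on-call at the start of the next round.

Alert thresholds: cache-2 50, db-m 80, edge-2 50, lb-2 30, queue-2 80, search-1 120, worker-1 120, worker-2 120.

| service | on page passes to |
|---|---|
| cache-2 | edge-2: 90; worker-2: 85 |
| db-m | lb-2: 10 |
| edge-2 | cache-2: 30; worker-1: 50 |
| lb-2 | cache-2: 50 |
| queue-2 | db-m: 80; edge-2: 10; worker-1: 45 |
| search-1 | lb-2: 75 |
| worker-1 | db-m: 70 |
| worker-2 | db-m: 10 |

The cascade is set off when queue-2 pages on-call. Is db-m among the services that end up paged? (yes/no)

Round 1 — queue-2 pages on-call (initial).
  db-m: +80 → 80 ≥ 80
  edge-2: +10 → 10 < 50
  worker-1: +45 → 45 < 120
Round 2 — db-m pages on-call.
  lb-2: +10 → 10 < 30
No further pages.

yes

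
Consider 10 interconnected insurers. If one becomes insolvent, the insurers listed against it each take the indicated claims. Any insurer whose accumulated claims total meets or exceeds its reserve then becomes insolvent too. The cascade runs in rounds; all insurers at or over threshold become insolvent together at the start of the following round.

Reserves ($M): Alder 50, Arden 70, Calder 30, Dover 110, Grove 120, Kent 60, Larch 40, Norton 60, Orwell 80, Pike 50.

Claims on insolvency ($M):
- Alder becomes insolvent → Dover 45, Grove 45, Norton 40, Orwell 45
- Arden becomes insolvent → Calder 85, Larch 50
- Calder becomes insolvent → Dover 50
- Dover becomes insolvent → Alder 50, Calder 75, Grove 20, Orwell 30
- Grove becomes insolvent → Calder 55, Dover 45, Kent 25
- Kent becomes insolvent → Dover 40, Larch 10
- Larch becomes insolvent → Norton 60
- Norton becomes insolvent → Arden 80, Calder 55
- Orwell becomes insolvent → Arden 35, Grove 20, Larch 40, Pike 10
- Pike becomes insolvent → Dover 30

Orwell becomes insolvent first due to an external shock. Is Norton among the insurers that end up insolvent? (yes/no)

Round 1 — Orwell becomes insolvent (initial).
  Arden: +35 → 35 < 70
  Grove: +20 → 20 < 120
  Larch: +40 → 40 ≥ 40
  Pike: +10 → 10 < 50
Round 2 — Larch becomes insolvent.
  Norton: +60 → 60 ≥ 60
Round 3 — Norton becomes insolvent.
  Arden: +80 → 115 ≥ 70
  Calder: +55 → 55 ≥ 30
Round 4 — Arden, Calder become insolvent.
  Dover: +50 → 50 < 110
No further insolvencies.

yes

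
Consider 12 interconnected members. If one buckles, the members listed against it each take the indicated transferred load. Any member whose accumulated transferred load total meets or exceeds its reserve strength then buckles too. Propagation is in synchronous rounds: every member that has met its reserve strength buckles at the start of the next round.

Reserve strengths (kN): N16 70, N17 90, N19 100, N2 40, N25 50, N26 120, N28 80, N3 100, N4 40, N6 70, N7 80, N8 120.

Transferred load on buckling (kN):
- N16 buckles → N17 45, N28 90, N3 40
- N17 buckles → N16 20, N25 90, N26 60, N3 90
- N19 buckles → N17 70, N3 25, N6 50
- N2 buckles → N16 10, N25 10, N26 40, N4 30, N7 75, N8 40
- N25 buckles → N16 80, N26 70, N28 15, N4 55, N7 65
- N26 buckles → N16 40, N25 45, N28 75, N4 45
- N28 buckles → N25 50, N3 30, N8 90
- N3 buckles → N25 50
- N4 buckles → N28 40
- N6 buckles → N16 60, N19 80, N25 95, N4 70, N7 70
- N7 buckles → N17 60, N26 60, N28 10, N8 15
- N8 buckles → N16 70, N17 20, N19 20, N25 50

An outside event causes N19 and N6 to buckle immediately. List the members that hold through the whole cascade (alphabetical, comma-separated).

N2, N8

Round 1 — N19, N6 buckle (initial).
  N16: +60 → 60 < 70
  N17: +70 → 70 < 90
  N25: +95 → 95 ≥ 50
  N3: +25 → 25 < 100
  N4: +70 → 70 ≥ 40
  N7: +70 → 70 < 80
Round 2 — N25, N4 buckle.
  N16: +80 → 140 ≥ 70
  N26: +70 → 70 < 120
  N28: +15+40 → 55 < 80
  N7: +65 → 135 ≥ 80
Round 3 — N16, N7 buckle.
  N17: +45+60 → 175 ≥ 90
  N26: +60 → 130 ≥ 120
  N28: +90+10 → 155 ≥ 80
  N3: +40 → 65 < 100
  N8: +15 → 15 < 120
Round 4 — N17, N26, N28 buckle.
  N3: +90+30 → 185 ≥ 100
  N8: +90 → 105 < 120
Round 5 — N3 buckles.
No further bucklings.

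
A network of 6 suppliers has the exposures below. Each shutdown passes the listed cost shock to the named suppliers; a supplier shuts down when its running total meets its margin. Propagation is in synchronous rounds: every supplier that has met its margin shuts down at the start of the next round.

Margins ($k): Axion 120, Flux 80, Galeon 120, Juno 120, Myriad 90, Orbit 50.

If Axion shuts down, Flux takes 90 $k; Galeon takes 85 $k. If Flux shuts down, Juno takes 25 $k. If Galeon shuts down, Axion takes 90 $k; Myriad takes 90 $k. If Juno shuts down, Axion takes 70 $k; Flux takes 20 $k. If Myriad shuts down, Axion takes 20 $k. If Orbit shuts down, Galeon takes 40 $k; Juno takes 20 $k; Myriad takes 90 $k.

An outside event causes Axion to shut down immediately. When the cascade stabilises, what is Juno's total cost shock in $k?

Round 1 — Axion shuts down (initial).
  Flux: +90 → 90 ≥ 80
  Galeon: +85 → 85 < 120
Round 2 — Flux shuts down.
  Juno: +25 → 25 < 120
No further shutdowns.

25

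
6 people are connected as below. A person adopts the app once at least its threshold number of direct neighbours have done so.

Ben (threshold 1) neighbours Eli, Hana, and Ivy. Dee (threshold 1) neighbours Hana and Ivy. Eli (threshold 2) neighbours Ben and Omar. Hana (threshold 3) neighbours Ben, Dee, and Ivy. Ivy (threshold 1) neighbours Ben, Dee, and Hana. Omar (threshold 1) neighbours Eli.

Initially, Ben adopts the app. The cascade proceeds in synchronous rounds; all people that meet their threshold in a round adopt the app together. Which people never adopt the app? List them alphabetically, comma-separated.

Eli, Omar

Round 1 — Ben adopts the app (initial).
Round 2 — checking thresholds:
  Eli: 1 of 2 neighbours < 2, not yet.
  Hana: 1 of 3 neighbours < 3, not yet.
  Ivy: 1 of 3 neighbours ≥ 1, adopts the app.
Round 3 — checking thresholds:
  Dee: 1 of 2 neighbours ≥ 1, adopts the app.
  Eli: 1 of 2 neighbours < 2, not yet.
  Hana: 2 of 3 neighbours < 3, not yet.
Round 4 — checking thresholds:
  Eli: 1 of 2 neighbours < 2, not yet.
  Hana: 3 of 3 neighbours ≥ 3, adopts the app.
Round 5 — no new adoptions; cascade stops.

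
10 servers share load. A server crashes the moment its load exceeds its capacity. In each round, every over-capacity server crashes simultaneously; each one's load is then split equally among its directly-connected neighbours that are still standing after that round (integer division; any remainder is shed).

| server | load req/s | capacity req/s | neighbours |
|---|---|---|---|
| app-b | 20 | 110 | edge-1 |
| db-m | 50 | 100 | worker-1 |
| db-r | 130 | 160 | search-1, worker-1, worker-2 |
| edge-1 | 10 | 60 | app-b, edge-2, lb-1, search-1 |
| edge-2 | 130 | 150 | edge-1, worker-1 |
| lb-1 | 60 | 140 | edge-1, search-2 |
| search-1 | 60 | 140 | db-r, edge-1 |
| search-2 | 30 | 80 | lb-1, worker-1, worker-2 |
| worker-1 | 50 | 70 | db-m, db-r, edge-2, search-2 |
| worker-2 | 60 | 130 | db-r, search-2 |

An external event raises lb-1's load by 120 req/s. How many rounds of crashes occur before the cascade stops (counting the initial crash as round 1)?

5

Round 1 — lb-1 at 180 > 140. lb-1 crashes.
  lb-1 sheds 180 req/s to edge-1, search-2: 90 each.
    edge-1: 10+90 = 100 > 60
    search-2: 30+90 = 120 > 80
Round 2 — edge-1, search-2 crash.
  edge-1 sheds 100 req/s to app-b, edge-2, search-1: 33 each (1 lost).
    app-b: 20+33 = 53 ≤ 110
    edge-2: 130+33 = 163 > 150
    search-1: 60+33 = 93 ≤ 140
  search-2 sheds 120 req/s to worker-1, worker-2: 60 each.
    worker-1: 50+60 = 110 > 70
    worker-2: 60+60 = 120 ≤ 130
Round 3 — edge-2, worker-1 crash.
  edge-2 sheds 163 req/s: no online neighbours, lost.
  worker-1 sheds 110 req/s to db-m, db-r: 55 each.
    db-m: 50+55 = 105 > 100
    db-r: 130+55 = 185 > 160
Round 4 — db-m, db-r crash.
  db-m sheds 105 req/s: no online neighbours, lost.
  db-r sheds 185 req/s to search-1, worker-2: 92 each (1 lost).
    search-1: 93+92 = 185 > 140
    worker-2: 120+92 = 212 > 130
Round 5 — search-1, worker-2 crash.
  search-1 sheds 185 req/s: no online neighbours, lost.
  worker-2 sheds 212 req/s: no online neighbours, lost.
No further crashes.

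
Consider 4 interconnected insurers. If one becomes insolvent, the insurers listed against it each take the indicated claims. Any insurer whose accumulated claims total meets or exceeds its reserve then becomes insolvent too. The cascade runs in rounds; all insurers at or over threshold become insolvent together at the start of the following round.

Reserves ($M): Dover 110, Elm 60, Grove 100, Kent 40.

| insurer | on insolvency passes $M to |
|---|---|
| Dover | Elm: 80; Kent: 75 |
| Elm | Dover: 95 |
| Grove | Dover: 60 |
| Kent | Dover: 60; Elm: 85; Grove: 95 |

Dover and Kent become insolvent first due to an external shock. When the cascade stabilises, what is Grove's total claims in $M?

Round 1 — Dover, Kent become insolvent (initial).
  Elm: +80+85 → 165 ≥ 60
  Grove: +95 → 95 < 100
Round 2 — Elm becomes insolvent.
No further insolvencies.

95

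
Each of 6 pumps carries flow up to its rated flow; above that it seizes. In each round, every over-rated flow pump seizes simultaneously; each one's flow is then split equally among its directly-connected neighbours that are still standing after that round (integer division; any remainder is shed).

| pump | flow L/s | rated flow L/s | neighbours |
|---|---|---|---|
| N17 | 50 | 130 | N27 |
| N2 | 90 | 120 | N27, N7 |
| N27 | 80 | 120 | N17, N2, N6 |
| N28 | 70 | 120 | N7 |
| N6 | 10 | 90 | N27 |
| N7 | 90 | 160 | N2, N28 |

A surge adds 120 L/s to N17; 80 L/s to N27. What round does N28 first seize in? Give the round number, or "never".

Round 1 — N17 at 170 > 130; N27 at 160 > 120. N17, N27 seize.
  N17 sheds 170 L/s: no online neighbours, lost.
  N27 sheds 160 L/s to N2, N6: 80 each.
    N2: 90+80 = 170 > 120
    N6: 10+80 = 90 ≤ 90
Round 2 — N2 seizes.
  N2 sheds 170 L/s to N7: 170 each.
    N7: 90+170 = 260 > 160
Round 3 — N7 seizes.
  N7 sheds 260 L/s to N28: 260 each.
    N28: 70+260 = 330 > 120
Round 4 — N28 seizes.
  N28 sheds 330 L/s: no online neighbours, lost.
No further seizures.

4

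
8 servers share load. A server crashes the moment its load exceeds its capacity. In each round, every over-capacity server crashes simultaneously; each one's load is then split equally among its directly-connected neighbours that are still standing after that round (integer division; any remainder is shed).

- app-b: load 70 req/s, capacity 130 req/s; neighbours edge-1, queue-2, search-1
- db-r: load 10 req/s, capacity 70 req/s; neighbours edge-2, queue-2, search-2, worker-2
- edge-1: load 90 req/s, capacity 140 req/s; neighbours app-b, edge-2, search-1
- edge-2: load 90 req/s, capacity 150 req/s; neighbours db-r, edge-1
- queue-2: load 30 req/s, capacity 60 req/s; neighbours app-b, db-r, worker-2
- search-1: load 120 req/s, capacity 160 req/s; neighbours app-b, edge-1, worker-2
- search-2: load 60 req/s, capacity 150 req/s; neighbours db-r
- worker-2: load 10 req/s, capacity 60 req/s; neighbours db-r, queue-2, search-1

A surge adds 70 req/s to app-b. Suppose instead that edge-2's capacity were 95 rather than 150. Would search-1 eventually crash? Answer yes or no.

With edge-2's capacity at 95:
Round 1 — app-b at 140 > 130. app-b crashes.
  app-b sheds 140 req/s to edge-1, queue-2, search-1: 46 each (2 lost).
    edge-1: 90+46 = 136 ≤ 140
    queue-2: 30+46 = 76 > 60
    search-1: 120+46 = 166 > 160
Round 2 — queue-2, search-1 crash.
  queue-2 sheds 76 req/s to db-r, worker-2: 38 each.
    db-r: 10+38 = 48 ≤ 70
    worker-2: 10+38 = 48 ≤ 60
  search-1 sheds 166 req/s to edge-1, worker-2: 83 each.
    edge-1: 136+83 = 219 > 140
    worker-2: 48+83 = 131 > 60
Round 3 — edge-1, worker-2 crash.
  edge-1 sheds 219 req/s to edge-2: 219 each.
    edge-2: 90+219 = 309 > 95
  worker-2 sheds 131 req/s to db-r: 131 each.
    db-r: 48+131 = 179 > 70
Round 4 — db-r, edge-2 crash.
  db-r sheds 179 req/s to search-2: 179 each.
    search-2: 60+179 = 239 > 150
  edge-2 sheds 309 req/s: no online neighbours, lost.
Round 5 — search-2 crashes.
  search-2 sheds 239 req/s: no online neighbours, lost.
No further crashes.

yes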